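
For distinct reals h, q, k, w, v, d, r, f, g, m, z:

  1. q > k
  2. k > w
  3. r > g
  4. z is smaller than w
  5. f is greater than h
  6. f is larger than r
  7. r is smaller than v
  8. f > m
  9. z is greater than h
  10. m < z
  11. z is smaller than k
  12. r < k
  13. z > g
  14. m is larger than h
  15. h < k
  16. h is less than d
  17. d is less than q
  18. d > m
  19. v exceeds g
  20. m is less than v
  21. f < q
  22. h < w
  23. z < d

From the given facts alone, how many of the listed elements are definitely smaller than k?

Directly below k: r, h, z, w.
One step further: g, m (6 so far).
Nothing else is reachable below k; 6 in all.

6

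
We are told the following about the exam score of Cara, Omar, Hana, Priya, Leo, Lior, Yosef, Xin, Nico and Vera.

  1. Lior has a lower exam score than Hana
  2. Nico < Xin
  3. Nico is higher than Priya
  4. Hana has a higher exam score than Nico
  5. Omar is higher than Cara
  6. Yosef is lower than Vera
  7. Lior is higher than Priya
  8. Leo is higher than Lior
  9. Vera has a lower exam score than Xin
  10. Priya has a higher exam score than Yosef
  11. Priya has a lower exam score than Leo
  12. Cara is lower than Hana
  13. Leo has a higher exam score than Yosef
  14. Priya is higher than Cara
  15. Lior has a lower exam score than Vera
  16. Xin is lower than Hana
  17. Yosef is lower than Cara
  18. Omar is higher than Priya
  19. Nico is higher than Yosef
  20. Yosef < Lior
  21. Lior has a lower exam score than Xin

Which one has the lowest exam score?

Yosef

Cara is not least since Yosef < Cara; Priya is not least since Yosef < Priya; Nico is not least since Yosef < Nico; Lior is not least since Priya < Lior; Omar is not least since Priya < Omar; Leo is not least since Lior < Leo; Vera is not least since Yosef < Vera; Xin is not least since Lior < Xin; Hana is not least since Lior < Hana.
Only Yosef has nothing below it, so Yosef is the lowest exam score.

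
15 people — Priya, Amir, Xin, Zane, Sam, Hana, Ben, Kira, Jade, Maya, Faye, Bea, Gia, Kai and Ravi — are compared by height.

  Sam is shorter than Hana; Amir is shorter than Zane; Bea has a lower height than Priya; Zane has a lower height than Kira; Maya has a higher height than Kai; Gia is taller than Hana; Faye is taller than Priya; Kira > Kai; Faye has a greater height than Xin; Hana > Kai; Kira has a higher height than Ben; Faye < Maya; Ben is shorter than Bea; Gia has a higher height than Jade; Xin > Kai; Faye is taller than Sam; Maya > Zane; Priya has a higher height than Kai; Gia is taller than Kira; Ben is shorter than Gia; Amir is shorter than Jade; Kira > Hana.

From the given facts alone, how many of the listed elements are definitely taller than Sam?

The elements the relations force above Sam are Hana, Kira, Faye, Maya, Gia — no chain reaches any other.
That is 5.

5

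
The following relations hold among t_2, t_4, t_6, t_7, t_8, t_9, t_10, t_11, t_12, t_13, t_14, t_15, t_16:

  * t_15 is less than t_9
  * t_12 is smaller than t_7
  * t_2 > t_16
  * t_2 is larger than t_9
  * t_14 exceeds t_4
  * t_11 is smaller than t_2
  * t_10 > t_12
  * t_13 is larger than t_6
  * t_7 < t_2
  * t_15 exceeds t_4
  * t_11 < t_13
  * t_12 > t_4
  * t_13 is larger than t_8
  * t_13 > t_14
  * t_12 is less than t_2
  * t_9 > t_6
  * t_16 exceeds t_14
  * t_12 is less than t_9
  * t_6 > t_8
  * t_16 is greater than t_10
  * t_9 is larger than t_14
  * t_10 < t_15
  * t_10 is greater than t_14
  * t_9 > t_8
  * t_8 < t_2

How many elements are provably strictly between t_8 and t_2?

Chaining upward from t_8 reaches: t_6, t_13, t_9.
Chaining downward from t_2 reaches: t_4, t_14, t_12, t_10, t_16, t_11, t_7, t_6, t_15, t_9.
Strictly between t_8 and t_2 are those in both lists: t_6, t_9 — 2 elements.

2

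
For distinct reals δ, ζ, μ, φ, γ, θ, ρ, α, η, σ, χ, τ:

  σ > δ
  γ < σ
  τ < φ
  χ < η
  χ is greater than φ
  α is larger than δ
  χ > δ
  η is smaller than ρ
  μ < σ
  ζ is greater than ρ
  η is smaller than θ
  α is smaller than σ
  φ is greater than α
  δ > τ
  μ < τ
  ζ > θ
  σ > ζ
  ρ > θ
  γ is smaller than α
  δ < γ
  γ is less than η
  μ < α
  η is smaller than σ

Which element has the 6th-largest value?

Chaining the given pairs: μ < τ < δ < γ < α < φ < χ < η < θ < ρ < ζ < σ.
Counting 6 from the largest end gives χ.

χ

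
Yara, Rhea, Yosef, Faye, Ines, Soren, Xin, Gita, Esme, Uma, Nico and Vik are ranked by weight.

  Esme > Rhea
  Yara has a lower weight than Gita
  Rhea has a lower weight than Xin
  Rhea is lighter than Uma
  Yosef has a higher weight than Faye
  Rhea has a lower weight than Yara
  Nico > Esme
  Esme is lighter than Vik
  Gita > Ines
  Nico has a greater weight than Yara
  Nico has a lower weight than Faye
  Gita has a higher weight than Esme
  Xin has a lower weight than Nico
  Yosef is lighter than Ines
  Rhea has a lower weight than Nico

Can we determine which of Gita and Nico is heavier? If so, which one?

Gita

The relevant relations are Nico < Faye; Faye < Yosef; Yosef < Ines; Ines < Gita.
Together: Nico < Faye < Yosef < Ines < Gita.
So Gita is heavier.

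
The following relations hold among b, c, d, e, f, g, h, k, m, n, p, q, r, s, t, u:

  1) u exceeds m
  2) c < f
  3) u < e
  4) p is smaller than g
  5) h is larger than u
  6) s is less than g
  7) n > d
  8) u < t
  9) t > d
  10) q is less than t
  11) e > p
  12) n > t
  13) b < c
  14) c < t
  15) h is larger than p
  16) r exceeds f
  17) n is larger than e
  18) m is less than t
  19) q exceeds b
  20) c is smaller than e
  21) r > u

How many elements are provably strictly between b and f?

1

The relations place b below f. An element lies strictly between them when it is forced above b and also forced below f.
Above b: {q, c, r, e, t, n}. Below f: {c}.
Intersection: {c} — 1.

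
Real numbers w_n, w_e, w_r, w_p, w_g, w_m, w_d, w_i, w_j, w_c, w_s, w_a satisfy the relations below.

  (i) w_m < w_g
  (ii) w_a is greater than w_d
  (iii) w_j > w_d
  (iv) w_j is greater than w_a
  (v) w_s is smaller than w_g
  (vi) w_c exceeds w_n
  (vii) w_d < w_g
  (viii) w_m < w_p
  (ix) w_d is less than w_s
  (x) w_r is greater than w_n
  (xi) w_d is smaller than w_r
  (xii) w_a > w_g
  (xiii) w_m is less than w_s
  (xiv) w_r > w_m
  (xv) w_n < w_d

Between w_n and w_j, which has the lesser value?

w_n

w_n < w_d and w_d < w_s give w_n < w_s.
Then w_s < w_g extends the chain to w_g.
With w_g < w_a: w_n < w_d < w_s < w_g < w_a.
Then w_a < w_j extends the chain to w_j.
So w_n < w_j; w_n is the smaller of the two.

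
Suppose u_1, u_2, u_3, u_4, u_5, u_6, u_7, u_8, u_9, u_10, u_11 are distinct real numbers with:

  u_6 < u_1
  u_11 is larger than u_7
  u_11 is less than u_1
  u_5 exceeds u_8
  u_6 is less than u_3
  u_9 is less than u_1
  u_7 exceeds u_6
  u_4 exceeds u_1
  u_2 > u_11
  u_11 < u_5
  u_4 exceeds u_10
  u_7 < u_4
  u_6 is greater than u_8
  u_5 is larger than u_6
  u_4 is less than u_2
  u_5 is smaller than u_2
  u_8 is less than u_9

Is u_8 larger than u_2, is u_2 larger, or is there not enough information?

u_2

u_8 < u_6 and u_6 < u_7 give u_8 < u_7.
Then u_7 < u_11 extends the chain to u_11.
With u_11 < u_5: u_8 < u_6 < u_7 < u_11 < u_5.
Then u_5 < u_2 extends the chain to u_2.
So u_2 is larger.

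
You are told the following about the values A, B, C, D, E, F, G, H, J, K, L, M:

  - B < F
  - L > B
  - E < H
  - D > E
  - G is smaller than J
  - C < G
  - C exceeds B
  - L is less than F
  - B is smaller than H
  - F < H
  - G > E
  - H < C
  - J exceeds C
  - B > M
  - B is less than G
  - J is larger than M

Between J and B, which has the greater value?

J

The relevant relations are B < L; L < F; F < H; H < C; C < G; G < J.
Chaining these gives B < L < F < H < C < G < J.
So B < J; J is the larger of the two.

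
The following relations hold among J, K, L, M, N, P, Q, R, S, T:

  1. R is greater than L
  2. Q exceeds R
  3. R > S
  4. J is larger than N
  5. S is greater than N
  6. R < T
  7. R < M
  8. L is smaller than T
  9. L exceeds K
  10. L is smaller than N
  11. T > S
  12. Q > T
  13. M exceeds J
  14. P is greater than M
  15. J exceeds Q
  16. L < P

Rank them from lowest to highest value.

Each adjacent pair is fixed by a given relation: K < L; L < N; N < S; S < R; R < T; T < Q; Q < J; J < M; M < P. Chaining them end to end gives the full order.

K < L < N < S < R < T < Q < J < M < P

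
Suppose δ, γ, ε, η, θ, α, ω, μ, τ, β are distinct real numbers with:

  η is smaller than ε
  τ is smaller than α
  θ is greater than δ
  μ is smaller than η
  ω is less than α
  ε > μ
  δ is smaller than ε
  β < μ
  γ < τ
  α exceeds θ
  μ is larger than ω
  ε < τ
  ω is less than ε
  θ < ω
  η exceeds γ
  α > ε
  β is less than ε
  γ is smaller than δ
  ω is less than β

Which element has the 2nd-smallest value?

δ

The consecutive relations fix a unique order: γ < δ < θ < ω < β < μ < η < ε < τ < α.
The 2nd smallest is δ.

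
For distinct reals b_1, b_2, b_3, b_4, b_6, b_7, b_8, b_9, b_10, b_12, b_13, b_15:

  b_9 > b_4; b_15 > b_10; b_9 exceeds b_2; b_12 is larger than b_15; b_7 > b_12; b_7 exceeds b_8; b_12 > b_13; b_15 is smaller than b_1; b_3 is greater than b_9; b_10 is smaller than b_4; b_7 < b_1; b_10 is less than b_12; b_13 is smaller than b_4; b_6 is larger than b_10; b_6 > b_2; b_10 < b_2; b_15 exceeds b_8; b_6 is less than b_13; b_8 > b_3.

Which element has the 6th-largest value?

Piecing the relations together gives one ordering: b_10 < b_2 < b_6 < b_13 < b_4 < b_9 < b_3 < b_8 < b_15 < b_12 < b_7 < b_1.
Counting 6 from the largest end gives b_3.

b_3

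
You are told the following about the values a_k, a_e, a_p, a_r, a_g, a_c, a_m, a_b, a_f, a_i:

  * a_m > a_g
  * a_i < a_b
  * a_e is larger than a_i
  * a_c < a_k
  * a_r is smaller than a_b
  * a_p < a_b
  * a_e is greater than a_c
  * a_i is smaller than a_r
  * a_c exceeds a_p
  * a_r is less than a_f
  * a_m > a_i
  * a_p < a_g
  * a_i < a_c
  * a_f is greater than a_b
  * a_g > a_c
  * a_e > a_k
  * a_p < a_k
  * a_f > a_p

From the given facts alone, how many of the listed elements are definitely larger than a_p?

7

The elements the relations force above a_p are a_c, a_g, a_k, a_e, a_b, a_m, a_f — no chain reaches any other.
That is 7.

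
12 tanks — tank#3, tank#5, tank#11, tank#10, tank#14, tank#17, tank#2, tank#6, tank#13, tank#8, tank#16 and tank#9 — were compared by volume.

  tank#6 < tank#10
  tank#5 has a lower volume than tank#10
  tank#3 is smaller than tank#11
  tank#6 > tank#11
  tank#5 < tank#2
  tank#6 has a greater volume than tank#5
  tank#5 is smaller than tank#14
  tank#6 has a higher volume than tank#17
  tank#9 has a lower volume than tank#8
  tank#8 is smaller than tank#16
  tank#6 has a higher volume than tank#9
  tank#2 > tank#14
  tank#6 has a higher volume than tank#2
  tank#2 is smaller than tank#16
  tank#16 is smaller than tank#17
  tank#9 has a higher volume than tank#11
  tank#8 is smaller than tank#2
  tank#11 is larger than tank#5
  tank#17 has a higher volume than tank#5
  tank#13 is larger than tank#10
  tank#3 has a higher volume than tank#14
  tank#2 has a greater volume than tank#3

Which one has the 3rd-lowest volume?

tank#3

Chaining the given pairs: tank#5 < tank#14 < tank#3 < tank#11 < tank#9 < tank#8 < tank#2 < tank#16 < tank#17 < tank#6 < tank#10 < tank#13.
The 3rd smallest is tank#3.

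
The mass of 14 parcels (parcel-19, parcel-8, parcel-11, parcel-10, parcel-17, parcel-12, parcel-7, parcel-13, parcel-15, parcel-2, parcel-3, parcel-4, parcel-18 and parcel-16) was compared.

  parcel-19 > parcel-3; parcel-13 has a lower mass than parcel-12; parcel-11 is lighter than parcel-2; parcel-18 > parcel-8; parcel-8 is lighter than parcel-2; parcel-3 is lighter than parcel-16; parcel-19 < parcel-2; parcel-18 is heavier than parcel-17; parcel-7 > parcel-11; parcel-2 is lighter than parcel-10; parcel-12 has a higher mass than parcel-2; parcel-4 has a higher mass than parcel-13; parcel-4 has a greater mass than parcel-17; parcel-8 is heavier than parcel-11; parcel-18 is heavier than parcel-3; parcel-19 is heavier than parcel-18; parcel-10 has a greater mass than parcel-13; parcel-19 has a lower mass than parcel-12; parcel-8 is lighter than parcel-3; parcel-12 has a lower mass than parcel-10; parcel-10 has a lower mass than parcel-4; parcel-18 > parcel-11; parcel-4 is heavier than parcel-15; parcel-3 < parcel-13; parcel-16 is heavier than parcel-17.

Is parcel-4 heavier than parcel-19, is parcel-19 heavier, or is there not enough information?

Chaining the given relations: parcel-19 < parcel-2 < parcel-12 < parcel-10 < parcel-4.
So parcel-4 is heavier.

parcel-4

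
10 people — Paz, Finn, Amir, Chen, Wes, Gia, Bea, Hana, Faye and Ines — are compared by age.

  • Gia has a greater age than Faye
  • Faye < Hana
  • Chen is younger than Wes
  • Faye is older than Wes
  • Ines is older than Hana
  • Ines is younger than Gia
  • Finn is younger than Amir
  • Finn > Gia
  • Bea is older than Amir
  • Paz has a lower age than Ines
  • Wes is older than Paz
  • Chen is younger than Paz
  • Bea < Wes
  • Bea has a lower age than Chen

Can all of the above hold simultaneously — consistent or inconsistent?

inconsistent

Chaining the given relations yields Amir < Bea < Chen < Paz < Wes < Faye < Hana < Ines < Gia < Finn, so Amir < Finn. But one relation states Finn < Amir. These cannot both hold.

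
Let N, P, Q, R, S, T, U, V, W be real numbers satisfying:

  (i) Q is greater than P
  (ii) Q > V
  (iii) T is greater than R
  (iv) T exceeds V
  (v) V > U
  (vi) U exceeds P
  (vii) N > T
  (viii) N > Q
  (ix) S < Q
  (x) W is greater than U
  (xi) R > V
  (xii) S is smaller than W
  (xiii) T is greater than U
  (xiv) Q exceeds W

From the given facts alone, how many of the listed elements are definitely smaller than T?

4

The elements the relations force below T are P, U, V, R — no chain reaches any other.
That is 4.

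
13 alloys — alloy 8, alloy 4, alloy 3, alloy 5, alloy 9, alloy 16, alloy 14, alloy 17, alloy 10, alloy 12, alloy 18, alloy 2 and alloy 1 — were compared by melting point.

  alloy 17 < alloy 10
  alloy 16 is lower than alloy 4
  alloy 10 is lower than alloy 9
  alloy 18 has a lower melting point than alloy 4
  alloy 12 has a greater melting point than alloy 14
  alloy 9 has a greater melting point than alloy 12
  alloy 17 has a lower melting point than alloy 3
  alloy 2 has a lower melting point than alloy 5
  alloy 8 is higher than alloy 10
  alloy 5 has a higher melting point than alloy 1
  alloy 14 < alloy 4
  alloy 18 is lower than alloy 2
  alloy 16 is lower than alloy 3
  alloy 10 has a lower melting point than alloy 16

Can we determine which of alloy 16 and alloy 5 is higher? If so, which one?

undetermined

Following every chain through alloy 16: above alloy 16 we get alloy 4, alloy 3; below alloy 16 we get alloy 17, alloy 10.
alloy 5 is not reached, and no chain runs the other way from alloy 5 to alloy 16.
So the given relations leave the order of alloy 16 and alloy 5 undetermined.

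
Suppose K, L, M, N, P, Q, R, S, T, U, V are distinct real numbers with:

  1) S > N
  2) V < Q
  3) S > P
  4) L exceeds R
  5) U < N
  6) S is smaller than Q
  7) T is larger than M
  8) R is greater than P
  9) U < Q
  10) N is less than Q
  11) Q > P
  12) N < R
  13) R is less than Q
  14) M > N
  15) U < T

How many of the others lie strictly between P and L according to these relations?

1

The relations place P below L. An element lies strictly between them when it is forced above P and also forced below L.
Above P: {R, S, Q}. Below L: {U, N, R}.
Intersection: {R} — 1.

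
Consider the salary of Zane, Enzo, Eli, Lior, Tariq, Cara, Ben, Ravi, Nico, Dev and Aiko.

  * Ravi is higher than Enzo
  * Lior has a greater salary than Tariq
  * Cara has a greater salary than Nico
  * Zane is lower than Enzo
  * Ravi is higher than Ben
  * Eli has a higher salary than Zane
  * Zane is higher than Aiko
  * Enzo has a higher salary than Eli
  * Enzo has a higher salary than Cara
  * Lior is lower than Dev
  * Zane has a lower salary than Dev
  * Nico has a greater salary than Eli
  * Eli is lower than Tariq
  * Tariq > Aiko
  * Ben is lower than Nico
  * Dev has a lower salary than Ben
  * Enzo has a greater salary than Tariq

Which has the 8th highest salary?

Tariq

Chaining the given pairs: Aiko < Zane < Eli < Tariq < Lior < Dev < Ben < Nico < Cara < Enzo < Ravi.
Counting 8 from the largest end gives Tariq.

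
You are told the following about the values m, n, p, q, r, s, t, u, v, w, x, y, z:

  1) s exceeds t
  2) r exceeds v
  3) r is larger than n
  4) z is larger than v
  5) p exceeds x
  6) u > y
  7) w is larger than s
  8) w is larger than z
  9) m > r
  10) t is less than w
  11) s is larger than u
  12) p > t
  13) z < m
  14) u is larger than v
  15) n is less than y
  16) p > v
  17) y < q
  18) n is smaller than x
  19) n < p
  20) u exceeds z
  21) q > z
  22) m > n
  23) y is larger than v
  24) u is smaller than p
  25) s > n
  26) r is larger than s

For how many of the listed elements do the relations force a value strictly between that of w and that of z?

Chaining upward from z reaches: u, s, q, r, m, p.
Chaining downward from w reaches: t, v, n, y, u, s.
Strictly between z and w are those in both lists: u, s — 2 elements.

2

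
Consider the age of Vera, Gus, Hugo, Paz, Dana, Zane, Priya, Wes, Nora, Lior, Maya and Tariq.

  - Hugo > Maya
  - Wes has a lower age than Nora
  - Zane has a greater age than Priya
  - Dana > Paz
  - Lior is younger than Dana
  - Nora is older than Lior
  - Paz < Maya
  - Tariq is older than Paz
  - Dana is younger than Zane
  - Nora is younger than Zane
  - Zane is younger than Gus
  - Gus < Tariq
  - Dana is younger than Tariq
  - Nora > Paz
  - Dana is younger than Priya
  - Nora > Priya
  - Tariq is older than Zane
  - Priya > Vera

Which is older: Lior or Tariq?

Tariq

Lior < Dana and Dana < Priya give Lior < Priya.
Then Priya < Nora extends the chain to Nora.
Then Nora < Zane extends the chain to Zane.
With Zane < Gus: Lior < Dana < Priya < Nora < Zane < Gus.
Then Gus < Tariq extends the chain to Tariq.
So Lior < Tariq; Tariq is the older of the two.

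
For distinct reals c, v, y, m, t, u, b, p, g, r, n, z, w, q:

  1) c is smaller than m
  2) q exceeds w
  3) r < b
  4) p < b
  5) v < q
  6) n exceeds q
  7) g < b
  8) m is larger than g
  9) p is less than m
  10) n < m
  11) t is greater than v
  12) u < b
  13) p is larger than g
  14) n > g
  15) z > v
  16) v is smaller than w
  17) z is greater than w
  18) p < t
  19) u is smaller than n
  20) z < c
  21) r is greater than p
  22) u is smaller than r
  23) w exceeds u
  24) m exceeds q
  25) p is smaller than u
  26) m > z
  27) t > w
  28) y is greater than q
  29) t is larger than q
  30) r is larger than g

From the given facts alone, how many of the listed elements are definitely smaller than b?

4

The elements the relations force below b are g, p, u, r — no chain reaches any other.
That is 4.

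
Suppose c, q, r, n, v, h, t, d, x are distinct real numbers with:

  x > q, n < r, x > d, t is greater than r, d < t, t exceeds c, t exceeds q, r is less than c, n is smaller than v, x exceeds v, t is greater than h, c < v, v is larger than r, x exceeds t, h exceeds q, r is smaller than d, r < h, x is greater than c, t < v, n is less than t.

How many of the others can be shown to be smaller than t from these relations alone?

6

From t the given relations immediately reach n, q, r, c, h, d.
No other element is forced below t by the given relations, so the count is 6.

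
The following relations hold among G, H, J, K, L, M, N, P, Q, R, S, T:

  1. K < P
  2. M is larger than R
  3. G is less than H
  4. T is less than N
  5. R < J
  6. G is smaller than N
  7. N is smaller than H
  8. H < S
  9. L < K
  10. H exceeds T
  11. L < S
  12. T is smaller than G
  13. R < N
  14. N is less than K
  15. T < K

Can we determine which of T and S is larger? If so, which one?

S

T < G and G < N give T < N.
Then N < H extends the chain to H.
Then H < S extends the chain to S.
So S is larger.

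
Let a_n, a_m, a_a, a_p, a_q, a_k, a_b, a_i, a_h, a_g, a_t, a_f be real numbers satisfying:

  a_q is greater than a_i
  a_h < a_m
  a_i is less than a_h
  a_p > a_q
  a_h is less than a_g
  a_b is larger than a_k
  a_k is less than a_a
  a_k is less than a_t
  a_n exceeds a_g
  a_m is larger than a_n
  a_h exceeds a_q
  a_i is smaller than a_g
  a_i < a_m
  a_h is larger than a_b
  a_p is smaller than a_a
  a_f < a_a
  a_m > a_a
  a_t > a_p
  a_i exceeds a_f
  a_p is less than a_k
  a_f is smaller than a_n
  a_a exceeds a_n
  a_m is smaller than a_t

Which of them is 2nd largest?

The consecutive relations fix a unique order: a_f < a_i < a_q < a_p < a_k < a_b < a_h < a_g < a_n < a_a < a_m < a_t.
The 2nd largest is a_m.

a_m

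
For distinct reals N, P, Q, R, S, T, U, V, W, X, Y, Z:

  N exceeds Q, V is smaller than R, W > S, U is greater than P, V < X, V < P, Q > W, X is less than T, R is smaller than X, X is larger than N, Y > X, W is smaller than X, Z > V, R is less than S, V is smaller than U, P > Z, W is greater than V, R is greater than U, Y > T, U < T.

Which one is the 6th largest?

Chaining the given pairs: V < Z < P < U < R < S < W < Q < N < X < T < Y.
Counting 6 from the largest end gives W.

W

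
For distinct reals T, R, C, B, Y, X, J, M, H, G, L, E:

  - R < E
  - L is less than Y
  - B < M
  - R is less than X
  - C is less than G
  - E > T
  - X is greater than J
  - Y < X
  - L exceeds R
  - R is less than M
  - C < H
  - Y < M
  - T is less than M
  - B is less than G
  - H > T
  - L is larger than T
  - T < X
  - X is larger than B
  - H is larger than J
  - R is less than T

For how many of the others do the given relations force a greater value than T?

The elements the relations force above T are E, L, Y, M, H, X — no chain reaches any other.
That is 6.

6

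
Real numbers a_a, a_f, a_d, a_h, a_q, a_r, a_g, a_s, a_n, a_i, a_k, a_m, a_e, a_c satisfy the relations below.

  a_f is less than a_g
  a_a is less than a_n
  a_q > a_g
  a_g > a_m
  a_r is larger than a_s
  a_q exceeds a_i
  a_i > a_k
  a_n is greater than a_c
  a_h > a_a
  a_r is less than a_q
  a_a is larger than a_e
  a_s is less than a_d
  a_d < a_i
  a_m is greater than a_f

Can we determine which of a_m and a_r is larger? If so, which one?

Following every chain through a_m: above a_m we get a_g, a_q; below a_m we get a_f.
a_r is not reached, and no chain runs the other way from a_r to a_m.
So the given relations leave the order of a_m and a_r undetermined.

undetermined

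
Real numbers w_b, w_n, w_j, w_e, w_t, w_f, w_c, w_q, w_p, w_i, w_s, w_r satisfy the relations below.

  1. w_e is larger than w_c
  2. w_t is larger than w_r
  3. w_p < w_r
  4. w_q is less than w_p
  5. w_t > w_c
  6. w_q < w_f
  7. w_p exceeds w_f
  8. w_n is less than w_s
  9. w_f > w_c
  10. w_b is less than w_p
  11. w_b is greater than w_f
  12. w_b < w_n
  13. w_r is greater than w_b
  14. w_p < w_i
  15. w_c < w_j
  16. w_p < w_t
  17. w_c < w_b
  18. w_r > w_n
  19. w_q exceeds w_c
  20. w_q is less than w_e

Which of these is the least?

w_j is not least since w_c < w_j; w_q is not least since w_c < w_q; w_e is not least since w_c < w_e; w_f is not least since w_q < w_f; w_b is not least since w_c < w_b; w_n is not least since w_b < w_n; w_s is not least since w_n < w_s; w_p is not least since w_q < w_p; w_r is not least since w_p < w_r; w_t is not least since w_r < w_t; w_i is not least since w_p < w_i.
Only w_c has nothing below it, so w_c is the least.

w_c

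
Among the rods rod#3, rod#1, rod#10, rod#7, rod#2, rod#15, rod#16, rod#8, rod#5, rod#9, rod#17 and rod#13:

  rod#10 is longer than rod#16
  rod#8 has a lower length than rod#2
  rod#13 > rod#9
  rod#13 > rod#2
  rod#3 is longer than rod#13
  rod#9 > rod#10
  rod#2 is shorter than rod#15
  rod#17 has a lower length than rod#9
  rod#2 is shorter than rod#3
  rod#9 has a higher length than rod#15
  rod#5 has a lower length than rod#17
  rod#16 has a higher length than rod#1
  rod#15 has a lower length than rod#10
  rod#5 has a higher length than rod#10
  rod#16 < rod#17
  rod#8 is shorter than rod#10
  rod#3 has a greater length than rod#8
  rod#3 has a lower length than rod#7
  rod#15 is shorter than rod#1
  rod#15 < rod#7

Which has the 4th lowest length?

Chaining the given pairs: rod#8 < rod#2 < rod#15 < rod#1 < rod#16 < rod#10 < rod#5 < rod#17 < rod#9 < rod#13 < rod#3 < rod#7.
Counting 4 from the smallest end gives rod#1.

rod#1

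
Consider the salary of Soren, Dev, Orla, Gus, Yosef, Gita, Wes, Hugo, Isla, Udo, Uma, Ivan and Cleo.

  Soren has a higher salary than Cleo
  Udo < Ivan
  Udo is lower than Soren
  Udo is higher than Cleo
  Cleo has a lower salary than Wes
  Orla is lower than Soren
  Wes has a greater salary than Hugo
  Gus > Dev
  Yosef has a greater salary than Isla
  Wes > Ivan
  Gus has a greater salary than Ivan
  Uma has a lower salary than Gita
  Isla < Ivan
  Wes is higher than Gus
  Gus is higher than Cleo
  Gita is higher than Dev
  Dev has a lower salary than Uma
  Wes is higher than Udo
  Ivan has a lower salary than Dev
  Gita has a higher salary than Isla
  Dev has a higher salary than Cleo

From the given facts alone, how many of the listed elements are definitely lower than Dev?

4

Directly below Dev: Cleo, Ivan.
One step further: Isla, Udo (4 so far).
No other element is forced below Dev by the given relations, so the count is 4.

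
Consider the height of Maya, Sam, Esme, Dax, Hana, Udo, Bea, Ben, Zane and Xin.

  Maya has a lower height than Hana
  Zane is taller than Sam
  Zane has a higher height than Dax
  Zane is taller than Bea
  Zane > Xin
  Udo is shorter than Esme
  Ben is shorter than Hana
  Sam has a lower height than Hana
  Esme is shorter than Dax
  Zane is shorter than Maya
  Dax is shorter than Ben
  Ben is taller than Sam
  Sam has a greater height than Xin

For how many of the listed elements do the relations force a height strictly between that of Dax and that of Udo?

Chaining upward from Udo reaches: Esme, Ben, Zane, Maya, Hana.
Chaining downward from Dax reaches: Esme.
Strictly between Udo and Dax are those in both lists: Esme — 1 element.

1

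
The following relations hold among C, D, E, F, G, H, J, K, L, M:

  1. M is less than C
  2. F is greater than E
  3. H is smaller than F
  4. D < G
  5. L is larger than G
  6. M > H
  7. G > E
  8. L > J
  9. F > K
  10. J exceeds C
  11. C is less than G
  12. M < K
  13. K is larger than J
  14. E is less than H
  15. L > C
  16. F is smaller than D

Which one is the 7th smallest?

F

Piecing the relations together gives one ordering: E < H < M < C < J < K < F < D < G < L.
The 7th smallest is F.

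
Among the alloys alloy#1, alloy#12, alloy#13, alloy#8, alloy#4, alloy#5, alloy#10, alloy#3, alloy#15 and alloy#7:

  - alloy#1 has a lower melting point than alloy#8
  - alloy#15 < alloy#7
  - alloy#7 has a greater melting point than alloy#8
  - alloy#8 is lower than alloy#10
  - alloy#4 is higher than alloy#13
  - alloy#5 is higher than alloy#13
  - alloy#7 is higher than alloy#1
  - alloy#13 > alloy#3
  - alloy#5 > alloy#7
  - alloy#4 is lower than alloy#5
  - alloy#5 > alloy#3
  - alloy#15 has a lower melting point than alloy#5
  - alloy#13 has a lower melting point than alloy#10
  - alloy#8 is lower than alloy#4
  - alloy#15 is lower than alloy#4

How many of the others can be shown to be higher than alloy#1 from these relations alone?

5

From alloy#1 the given relations immediately reach alloy#8, alloy#7.
From those, alloy#4, alloy#5, alloy#10 — 5 in total.
No other element is forced above alloy#1 by the given relations, so the count is 5.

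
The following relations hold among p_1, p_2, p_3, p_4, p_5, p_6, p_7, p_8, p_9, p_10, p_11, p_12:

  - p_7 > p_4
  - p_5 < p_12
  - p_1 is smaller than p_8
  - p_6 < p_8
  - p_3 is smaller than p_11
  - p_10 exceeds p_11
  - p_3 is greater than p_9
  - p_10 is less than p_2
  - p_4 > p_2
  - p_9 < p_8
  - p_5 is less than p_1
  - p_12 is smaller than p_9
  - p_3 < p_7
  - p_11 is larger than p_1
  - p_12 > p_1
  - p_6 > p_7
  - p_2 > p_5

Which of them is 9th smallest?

Piecing the relations together gives one ordering: p_5 < p_1 < p_12 < p_9 < p_3 < p_11 < p_10 < p_2 < p_4 < p_7 < p_6 < p_8.
Counting 9 from the smallest end gives p_4.

p_4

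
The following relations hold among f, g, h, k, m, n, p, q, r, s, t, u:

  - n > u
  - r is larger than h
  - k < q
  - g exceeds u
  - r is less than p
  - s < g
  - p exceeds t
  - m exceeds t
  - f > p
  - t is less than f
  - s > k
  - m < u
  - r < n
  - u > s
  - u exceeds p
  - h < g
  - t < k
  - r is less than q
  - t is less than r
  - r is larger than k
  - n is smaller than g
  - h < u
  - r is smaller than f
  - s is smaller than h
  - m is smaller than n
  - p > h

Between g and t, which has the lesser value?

t

t < k < s < h < r < p < u < n < g, by transitivity through k, s, h, r, p, u, n.
So t < g; t is the smaller of the two.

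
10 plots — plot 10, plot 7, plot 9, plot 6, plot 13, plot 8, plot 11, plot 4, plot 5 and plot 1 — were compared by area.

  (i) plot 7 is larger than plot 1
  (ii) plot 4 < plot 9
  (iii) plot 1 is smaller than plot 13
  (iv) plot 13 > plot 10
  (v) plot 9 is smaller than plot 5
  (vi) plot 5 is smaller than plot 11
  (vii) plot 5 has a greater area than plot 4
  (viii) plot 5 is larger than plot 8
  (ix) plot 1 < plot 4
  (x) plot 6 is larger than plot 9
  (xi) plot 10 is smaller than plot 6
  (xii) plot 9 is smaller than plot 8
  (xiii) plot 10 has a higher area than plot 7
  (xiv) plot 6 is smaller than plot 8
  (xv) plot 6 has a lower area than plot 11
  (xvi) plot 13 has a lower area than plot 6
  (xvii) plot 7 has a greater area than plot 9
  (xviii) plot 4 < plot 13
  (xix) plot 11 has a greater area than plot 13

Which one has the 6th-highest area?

plot 10

Piecing the relations together gives one ordering: plot 1 < plot 4 < plot 9 < plot 7 < plot 10 < plot 13 < plot 6 < plot 8 < plot 5 < plot 11.
The 6th largest is plot 10.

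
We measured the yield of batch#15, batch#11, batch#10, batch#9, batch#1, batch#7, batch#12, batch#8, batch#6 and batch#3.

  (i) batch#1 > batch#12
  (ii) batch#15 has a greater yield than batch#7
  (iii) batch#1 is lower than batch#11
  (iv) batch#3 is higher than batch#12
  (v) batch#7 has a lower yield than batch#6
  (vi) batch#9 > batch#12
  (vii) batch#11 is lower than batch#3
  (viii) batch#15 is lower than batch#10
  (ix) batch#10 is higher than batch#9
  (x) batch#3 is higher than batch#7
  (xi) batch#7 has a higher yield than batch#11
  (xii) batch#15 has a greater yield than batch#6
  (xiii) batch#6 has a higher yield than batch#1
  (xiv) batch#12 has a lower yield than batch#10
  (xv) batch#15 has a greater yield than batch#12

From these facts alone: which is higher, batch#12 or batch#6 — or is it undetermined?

batch#6

batch#12 < batch#1 < batch#11 < batch#7 < batch#6, by transitivity through batch#1, batch#11, batch#7.
So batch#6 is higher.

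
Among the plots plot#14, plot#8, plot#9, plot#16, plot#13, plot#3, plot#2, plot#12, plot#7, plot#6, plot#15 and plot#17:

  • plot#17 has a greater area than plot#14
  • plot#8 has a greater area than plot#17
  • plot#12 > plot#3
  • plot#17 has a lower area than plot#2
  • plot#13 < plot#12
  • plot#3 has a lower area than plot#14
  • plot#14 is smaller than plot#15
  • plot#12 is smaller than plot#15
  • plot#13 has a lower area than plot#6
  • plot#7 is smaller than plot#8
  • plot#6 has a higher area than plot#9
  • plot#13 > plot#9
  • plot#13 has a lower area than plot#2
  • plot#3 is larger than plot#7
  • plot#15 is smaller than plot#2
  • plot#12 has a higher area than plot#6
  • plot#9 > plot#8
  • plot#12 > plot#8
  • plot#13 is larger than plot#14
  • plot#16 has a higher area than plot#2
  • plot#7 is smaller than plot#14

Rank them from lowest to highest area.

plot#7 < plot#3 < plot#14 < plot#17 < plot#8 < plot#9 < plot#13 < plot#6 < plot#12 < plot#15 < plot#2 < plot#16

Nothing is placed below plot#7, so it is least; from there plot#7 < plot#3; plot#3 < plot#14; plot#14 < plot#17; plot#17 < plot#8; plot#8 < plot#9; plot#9 < plot#13; plot#13 < plot#6; plot#6 < plot#12; plot#12 < plot#15; plot#15 < plot#2; plot#2 < plot#16, each given directly.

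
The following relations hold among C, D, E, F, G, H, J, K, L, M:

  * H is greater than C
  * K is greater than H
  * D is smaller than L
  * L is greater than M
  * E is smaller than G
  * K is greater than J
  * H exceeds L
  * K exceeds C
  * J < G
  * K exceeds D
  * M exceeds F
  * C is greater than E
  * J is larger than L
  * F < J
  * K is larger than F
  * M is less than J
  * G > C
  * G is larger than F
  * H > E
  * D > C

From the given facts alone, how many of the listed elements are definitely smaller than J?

From J the given relations immediately reach F, M, L.
From those, D — 4 in total.
From those, C — 5 in total.
From those, E — 6 in total.
Nothing else is reachable below J; 6 in all.

6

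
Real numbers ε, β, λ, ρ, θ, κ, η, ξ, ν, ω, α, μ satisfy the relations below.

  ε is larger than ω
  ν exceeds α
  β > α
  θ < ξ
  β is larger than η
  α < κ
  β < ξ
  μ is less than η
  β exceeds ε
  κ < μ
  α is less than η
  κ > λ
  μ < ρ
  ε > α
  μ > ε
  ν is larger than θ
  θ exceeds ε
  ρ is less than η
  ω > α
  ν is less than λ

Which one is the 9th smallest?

ρ

Piecing the relations together gives one ordering: α < ω < ε < θ < ν < λ < κ < μ < ρ < η < β < ξ.
The 9th smallest is ρ.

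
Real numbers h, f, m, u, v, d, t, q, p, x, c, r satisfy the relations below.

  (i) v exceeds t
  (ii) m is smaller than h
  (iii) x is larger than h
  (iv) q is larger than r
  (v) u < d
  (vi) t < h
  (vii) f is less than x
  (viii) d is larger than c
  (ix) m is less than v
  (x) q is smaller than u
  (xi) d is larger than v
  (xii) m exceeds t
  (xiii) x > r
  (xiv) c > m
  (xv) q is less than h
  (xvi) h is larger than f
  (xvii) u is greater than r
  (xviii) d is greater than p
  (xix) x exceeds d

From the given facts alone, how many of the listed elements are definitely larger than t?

6

The elements the relations force above t are m, c, v, h, d, x — no chain reaches any other.
That is 6.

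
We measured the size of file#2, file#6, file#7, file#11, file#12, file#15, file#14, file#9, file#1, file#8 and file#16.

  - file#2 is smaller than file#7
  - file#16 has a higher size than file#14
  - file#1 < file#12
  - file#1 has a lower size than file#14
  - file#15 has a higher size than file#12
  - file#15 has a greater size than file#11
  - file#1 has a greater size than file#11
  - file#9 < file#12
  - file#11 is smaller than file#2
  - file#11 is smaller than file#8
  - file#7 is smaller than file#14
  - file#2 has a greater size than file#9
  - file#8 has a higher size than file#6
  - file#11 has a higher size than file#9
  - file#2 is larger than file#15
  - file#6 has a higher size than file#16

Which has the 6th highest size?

Chaining the given pairs: file#9 < file#11 < file#1 < file#12 < file#15 < file#2 < file#7 < file#14 < file#16 < file#6 < file#8.
The 6th largest is file#2.

file#2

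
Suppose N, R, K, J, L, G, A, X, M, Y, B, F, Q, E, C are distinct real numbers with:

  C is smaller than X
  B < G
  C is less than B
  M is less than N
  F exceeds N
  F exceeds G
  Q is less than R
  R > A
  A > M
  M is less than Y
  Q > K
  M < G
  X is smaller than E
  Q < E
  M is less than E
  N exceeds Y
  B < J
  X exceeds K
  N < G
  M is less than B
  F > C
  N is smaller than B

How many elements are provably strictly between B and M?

The relations place M below B. An element lies strictly between them when it is forced above M and also forced below B.
Above M: {Y, N, A, J, G, F, E, R}. Below B: {Y, N, C}.
Intersection: {Y, N} — 2.

2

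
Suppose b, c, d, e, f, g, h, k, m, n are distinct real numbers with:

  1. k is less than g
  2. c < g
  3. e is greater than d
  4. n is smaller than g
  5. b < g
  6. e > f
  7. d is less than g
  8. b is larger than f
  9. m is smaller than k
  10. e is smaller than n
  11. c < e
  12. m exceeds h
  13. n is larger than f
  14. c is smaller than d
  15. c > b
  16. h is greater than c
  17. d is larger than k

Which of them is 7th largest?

Chaining the given pairs: f < b < c < h < m < k < d < e < n < g.
The 7th largest is h.

h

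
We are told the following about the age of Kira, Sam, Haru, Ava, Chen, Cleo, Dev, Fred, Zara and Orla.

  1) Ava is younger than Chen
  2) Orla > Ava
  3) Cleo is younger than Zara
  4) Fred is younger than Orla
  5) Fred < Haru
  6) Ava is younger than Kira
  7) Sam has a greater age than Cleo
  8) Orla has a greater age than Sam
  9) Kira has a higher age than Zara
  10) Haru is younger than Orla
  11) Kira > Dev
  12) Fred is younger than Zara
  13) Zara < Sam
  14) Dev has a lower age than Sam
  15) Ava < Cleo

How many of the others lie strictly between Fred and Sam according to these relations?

The relations place Fred below Sam. An element lies strictly between them when it is forced above Fred and also forced below Sam.
Above Fred: {Haru, Zara, Kira, Orla}. Below Sam: {Dev, Ava, Cleo, Zara}.
Intersection: {Zara} — 1.

1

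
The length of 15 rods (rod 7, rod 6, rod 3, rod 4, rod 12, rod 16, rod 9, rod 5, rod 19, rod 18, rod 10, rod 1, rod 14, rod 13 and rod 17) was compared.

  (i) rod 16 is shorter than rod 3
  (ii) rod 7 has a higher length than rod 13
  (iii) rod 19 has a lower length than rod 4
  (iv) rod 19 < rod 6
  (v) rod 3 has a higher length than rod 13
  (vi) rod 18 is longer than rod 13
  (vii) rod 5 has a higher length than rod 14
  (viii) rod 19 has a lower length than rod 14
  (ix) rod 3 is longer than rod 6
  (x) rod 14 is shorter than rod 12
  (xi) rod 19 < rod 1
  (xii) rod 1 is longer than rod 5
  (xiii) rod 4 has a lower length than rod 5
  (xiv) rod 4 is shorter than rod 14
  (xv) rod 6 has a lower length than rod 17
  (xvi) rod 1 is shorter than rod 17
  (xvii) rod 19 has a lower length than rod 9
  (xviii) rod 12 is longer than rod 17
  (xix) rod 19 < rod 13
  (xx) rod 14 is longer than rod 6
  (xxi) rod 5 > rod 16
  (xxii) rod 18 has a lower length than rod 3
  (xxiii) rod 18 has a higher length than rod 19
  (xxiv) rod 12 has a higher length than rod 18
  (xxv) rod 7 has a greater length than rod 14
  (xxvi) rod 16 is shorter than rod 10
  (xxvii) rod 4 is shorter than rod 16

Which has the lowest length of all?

Chaining upward from rod 19: directly above it, rod 13, rod 18, rod 4, rod 6, rod 14, rod 1, rod 9; then rod 16, rod 5, rod 17, rod 7, rod 3, rod 12; then rod 10.
That covers every other element, and nothing is given below rod 19, so rod 19 is the lowest length.

rod 19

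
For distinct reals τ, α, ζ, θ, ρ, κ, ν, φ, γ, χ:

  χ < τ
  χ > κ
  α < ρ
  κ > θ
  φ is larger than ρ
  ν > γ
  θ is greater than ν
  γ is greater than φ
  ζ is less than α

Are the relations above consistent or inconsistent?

consistent

The single ordering ζ < α < ρ < φ < γ < ν < θ < κ < χ < τ satisfies every listed relation, so no contradiction arises.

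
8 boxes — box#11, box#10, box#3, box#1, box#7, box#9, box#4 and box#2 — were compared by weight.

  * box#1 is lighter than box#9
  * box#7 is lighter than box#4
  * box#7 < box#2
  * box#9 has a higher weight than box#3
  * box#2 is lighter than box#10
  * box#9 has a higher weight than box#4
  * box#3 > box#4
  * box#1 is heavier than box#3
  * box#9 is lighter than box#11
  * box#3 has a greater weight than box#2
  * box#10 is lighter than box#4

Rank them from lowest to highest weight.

box#7 < box#2 < box#10 < box#4 < box#3 < box#1 < box#9 < box#11

Each adjacent pair is fixed by a given relation: box#7 < box#2; box#2 < box#10; box#10 < box#4; box#4 < box#3; box#3 < box#1; box#1 < box#9; box#9 < box#11. Chaining them end to end gives the full order.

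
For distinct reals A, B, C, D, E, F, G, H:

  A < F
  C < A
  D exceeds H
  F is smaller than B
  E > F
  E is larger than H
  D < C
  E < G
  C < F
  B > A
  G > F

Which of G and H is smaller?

H

Link the given pairs in sequence: H < D; D < C; C < A; A < F; F < G.
Chaining these gives H < D < C < A < F < G.
So H < G; H is the smaller of the two.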